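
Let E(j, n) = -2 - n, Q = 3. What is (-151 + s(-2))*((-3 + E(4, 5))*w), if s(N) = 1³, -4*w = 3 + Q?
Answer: -2250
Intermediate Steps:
w = -3/2 (w = -(3 + 3)/4 = -¼*6 = -3/2 ≈ -1.5000)
s(N) = 1
(-151 + s(-2))*((-3 + E(4, 5))*w) = (-151 + 1)*((-3 + (-2 - 1*5))*(-3/2)) = -150*(-3 + (-2 - 5))*(-3)/2 = -150*(-3 - 7)*(-3)/2 = -(-1500)*(-3)/2 = -150*15 = -2250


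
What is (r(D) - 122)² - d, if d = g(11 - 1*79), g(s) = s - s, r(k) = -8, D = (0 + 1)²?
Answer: 16900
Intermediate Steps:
D = 1 (D = 1² = 1)
g(s) = 0
d = 0
(r(D) - 122)² - d = (-8 - 122)² - 1*0 = (-130)² + 0 = 16900 + 0 = 16900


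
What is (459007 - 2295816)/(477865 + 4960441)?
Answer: -1836809/5438306 ≈ -0.33775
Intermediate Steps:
(459007 - 2295816)/(477865 + 4960441) = -1836809/5438306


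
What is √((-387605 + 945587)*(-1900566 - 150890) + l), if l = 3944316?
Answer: 2*I*√286167894369 ≈ 1.0699e+6*I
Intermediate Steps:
√((-387605 + 945587)*(-1900566 - 150890) + l) = √((-387605 + 945587)*(-1900566 - 150890) + 3944316) = √(557982*(-2051456) + 3944316) = √(-1144675521792 + 3944316) = √(-1144671577476) = 2*I*√286167894369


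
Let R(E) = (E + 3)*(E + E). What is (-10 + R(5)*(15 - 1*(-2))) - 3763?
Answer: -2413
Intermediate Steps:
R(E) = 2*E*(3 + E) (R(E) = (3 + E)*(2*E) = 2*E*(3 + E))
(-10 + R(5)*(15 - 1*(-2))) - 3763 = (-10 + (2*5*(3 + 5))*(15 - 1*(-2))) - 3763 = (-10 + (2*5*8)*(15 + 2)) - 3763 = (-10 + 80*17) - 3763 = (-10 + 1360) - 3763 = 1350 - 3763 = -2413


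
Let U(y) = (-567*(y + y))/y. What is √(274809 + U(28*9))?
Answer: 5*√10947 ≈ 523.14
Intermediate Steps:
U(y) = -1134 (U(y) = (-567*2*y)/y = (-1134*y)/y = -1134)
√(274809 + U(28*9)) = √(274809 - 1134) = √273675 = 5*√10947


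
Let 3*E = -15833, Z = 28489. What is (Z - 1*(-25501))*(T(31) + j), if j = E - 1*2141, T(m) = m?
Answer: -1196580370/3 ≈ -3.9886e+8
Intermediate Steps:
E = -15833/3 (E = (⅓)*(-15833) = -15833/3 ≈ -5277.7)
j = -22256/3 (j = -15833/3 - 1*2141 = -15833/3 - 2141 = -22256/3 ≈ -7418.7)
(Z - 1*(-25501))*(T(31) + j) = (28489 - 1*(-25501))*(31 - 22256/3) = (28489 + 25501)*(-22163/3) = 53990*(-22163/3) = -1196580370/3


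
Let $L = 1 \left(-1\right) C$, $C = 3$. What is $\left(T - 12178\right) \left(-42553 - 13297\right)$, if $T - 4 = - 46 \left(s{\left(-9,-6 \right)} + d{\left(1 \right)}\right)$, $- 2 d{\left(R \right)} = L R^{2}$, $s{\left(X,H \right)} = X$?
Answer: $660649650$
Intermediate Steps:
$L = -3$ ($L = 1 \left(-1\right) 3 = \left(-1\right) 3 = -3$)
$d{\left(R \right)} = \frac{3 R^{2}}{2}$ ($d{\left(R \right)} = - \frac{\left(-3\right) R^{2}}{2} = \frac{3 R^{2}}{2}$)
$T = 349$ ($T = 4 - 46 \left(-9 + \frac{3 \cdot 1^{2}}{2}\right) = 4 - 46 \left(-9 + \frac{3}{2} \cdot 1\right) = 4 - 46 \left(-9 + \frac{3}{2}\right) = 4 - -345 = 4 + 345 = 349$)
$\left(T - 12178\right) \left(-42553 - 13297\right) = \left(349 - 12178\right) \left(-42553 - 13297\right) = \left(-11829\right) \left(-55850\right) = 660649650$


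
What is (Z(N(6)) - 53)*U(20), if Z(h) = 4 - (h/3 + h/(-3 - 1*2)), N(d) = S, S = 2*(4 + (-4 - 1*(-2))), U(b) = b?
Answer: -2972/3 ≈ -990.67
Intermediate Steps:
S = 4 (S = 2*(4 + (-4 + 2)) = 2*(4 - 2) = 2*2 = 4)
N(d) = 4
Z(h) = 4 - 2*h/15 (Z(h) = 4 - (h*(1/3) + h/(-3 - 2)) = 4 - (h/3 + h/(-5)) = 4 - (h/3 + h*(-1/5)) = 4 - (h/3 - h/5) = 4 - 2*h/15)
(Z(N(6)) - 53)*U(20) = ((4 - 2/15*4) - 53)*20 = ((4 - 8/15) - 53)*20 = (52/15 - 53)*20 = -743/15*20 = -2972/3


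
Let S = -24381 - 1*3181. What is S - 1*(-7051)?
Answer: -20511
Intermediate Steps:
S = -27562 (S = -24381 - 3181 = -27562)
S - 1*(-7051) = -27562 - 1*(-7051) = -27562 + 7051 = -20511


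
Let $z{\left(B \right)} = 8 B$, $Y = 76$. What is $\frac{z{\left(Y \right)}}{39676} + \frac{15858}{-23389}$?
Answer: $- \frac{153740374}{231995491} \approx -0.66269$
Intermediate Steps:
$\frac{z{\left(Y \right)}}{39676} + \frac{15858}{-23389} = \frac{8 \cdot 76}{39676} + \frac{15858}{-23389} = 608 \cdot \frac{1}{39676} + 15858 \left(- \frac{1}{23389}\right) = \frac{152}{9919} - \frac{15858}{23389} = - \frac{153740374}{231995491}$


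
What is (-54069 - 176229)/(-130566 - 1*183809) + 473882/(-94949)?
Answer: -127110088948/29849591875 ≈ -4.2584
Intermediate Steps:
(-54069 - 176229)/(-130566 - 1*183809) + 473882/(-94949) = -230298/(-130566 - 183809) + 473882*(-1/94949) = -230298/(-314375) - 473882/94949 = -230298*(-1/314375) - 473882/94949 = 230298/314375 - 473882/94949 = -127110088948/29849591875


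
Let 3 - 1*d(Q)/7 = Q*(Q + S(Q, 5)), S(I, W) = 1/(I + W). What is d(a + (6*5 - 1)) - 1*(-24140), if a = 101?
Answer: -2541935/27 ≈ -94146.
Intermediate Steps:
d(Q) = 21 - 7*Q*(Q + 1/(5 + Q)) (d(Q) = 21 - 7*Q*(Q + 1/(Q + 5)) = 21 - 7*Q*(Q + 1/(5 + Q)))
d(a + (6*5 - 1)) - 1*(-24140) = 7*(-(101 + (6*5 - 1)) + (3 - (101 + (6*5 - 1))**2)*(5 + (101 + (6*5 - 1))))/(5 + (101 + (6*5 - 1))) - 1*(-24140) = 7*(-(101 + (30 - 1)) + (3 - (101 + (30 - 1))**2)*(5 + (101 + (30 - 1))))/(5 + (101 + (30 - 1))) + 24140 = 7*(-(101 + 29) + (3 - (101 + 29)**2)*(5 + (101 + 29)))/(5 + (101 + 29)) + 24140 = 7*(-1*130 + (3 - 1*130**2)*(5 + 130))/(5 + 130) + 24140 = 7*(-130 + (3 - 1*16900)*135)/135 + 24140 = 7*(1/135)*(-130 + (3 - 16900)*135) + 24140 = 7*(1/135)*(-130 - 16897*135) + 24140 = 7*(1/135)*(-130 - 2281095) + 24140 = 7*(1/135)*(-2281225) + 24140 = -3193715/27 + 24140 = -2541935/27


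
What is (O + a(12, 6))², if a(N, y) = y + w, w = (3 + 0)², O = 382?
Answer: 157609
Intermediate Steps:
w = 9 (w = 3² = 9)
a(N, y) = 9 + y (a(N, y) = y + 9 = 9 + y)
(O + a(12, 6))² = (382 + (9 + 6))² = (382 + 15)² = 397² = 157609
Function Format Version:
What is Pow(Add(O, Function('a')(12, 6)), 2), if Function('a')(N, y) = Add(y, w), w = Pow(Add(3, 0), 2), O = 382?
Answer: 157609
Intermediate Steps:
w = 9 (w = Pow(3, 2) = 9)
Function('a')(N, y) = Add(9, y) (Function('a')(N, y) = Add(y, 9) = Add(9, y))
Pow(Add(O, Function('a')(12, 6)), 2) = Pow(Add(382, Add(9, 6)), 2) = Pow(Add(382, 15), 2) = Pow(397, 2) = 157609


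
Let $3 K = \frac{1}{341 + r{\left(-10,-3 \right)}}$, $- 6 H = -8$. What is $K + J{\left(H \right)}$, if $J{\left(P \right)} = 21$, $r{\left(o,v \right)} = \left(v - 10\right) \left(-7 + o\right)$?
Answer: $\frac{35407}{1686} \approx 21.001$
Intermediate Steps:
$H = \frac{4}{3}$ ($H = \left(- \frac{1}{6}\right) \left(-8\right) = \frac{4}{3} \approx 1.3333$)
$r{\left(o,v \right)} = \left(-10 + v\right) \left(-7 + o\right)$
$K = \frac{1}{1686}$ ($K = \frac{1}{3 \left(341 - -221\right)} = \frac{1}{3 \left(341 + \left(70 + 100 + 21 + 30\right)\right)} = \frac{1}{3 \left(341 + 221\right)} = \frac{1}{3 \cdot 562} = \frac{1}{3} \cdot \frac{1}{562} = \frac{1}{1686} \approx 0.00059312$)
$K + J{\left(H \right)} = \frac{1}{1686} + 21 = \frac{35407}{1686}$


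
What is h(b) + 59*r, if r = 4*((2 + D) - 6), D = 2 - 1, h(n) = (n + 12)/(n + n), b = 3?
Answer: -1411/2 ≈ -705.50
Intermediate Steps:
h(n) = (12 + n)/(2*n) (h(n) = (12 + n)/((2*n)) = (12 + n)*(1/(2*n)) = (12 + n)/(2*n))
D = 1
r = -12 (r = 4*((2 + 1) - 6) = 4*(3 - 6) = 4*(-3) = -12)
h(b) + 59*r = (½)*(12 + 3)/3 + 59*(-12) = (½)*(⅓)*15 - 708 = 5/2 - 708 = -1411/2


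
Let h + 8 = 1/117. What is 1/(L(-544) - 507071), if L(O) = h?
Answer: -117/59328242 ≈ -1.9721e-6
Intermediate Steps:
h = -935/117 (h = -8 + 1/117 = -935/117 ≈ -7.9915)
L(O) = -935/117
1/(L(-544) - 507071) = 1/(-935/117 - 507071) = 1/(-59328242/117) = -117/59328242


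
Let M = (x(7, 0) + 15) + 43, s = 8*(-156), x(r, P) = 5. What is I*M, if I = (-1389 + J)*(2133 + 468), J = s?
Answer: -432106731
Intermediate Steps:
s = -1248
J = -1248
M = 63 (M = (5 + 15) + 43 = 20 + 43 = 63)
I = -6858837 (I = (-1389 - 1248)*(2133 + 468) = -2637*2601 = -6858837)
I*M = -6858837*63 = -432106731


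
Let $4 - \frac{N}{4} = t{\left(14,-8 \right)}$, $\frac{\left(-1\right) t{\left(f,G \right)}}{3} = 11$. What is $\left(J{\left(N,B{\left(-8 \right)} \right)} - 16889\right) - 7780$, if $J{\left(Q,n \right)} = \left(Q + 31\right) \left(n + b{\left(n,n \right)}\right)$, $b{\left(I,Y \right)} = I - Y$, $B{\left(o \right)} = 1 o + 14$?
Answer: $-23595$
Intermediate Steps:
$t{\left(f,G \right)} = -33$ ($t{\left(f,G \right)} = \left(-3\right) 11 = -33$)
$N = 148$ ($N = 16 - -132 = 16 + 132 = 148$)
$B{\left(o \right)} = 14 + o$ ($B{\left(o \right)} = o + 14 = 14 + o$)
$J{\left(Q,n \right)} = n \left(31 + Q\right)$ ($J{\left(Q,n \right)} = \left(Q + 31\right) \left(n + \left(n - n\right)\right) = \left(31 + Q\right) \left(n + 0\right) = \left(31 + Q\right) n = n \left(31 + Q\right)$)
$\left(J{\left(N,B{\left(-8 \right)} \right)} - 16889\right) - 7780 = \left(\left(14 - 8\right) \left(31 + 148\right) - 16889\right) - 7780 = \left(6 \cdot 179 - 16889\right) - 7780 = \left(1074 - 16889\right) - 7780 = -15815 - 7780 = -23595$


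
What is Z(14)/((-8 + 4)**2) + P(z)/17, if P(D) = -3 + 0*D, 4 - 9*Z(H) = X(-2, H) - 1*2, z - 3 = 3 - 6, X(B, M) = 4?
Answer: -199/1224 ≈ -0.16258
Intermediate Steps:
z = 0 (z = 3 + (3 - 6) = 3 - 3 = 0)
Z(H) = 2/9 (Z(H) = 4/9 - (4 - 1*2)/9 = 4/9 - (4 - 2)/9 = 4/9 - 1/9*2 = 4/9 - 2/9 = 2/9)
P(D) = -3 (P(D) = -3 + 0 = -3)
Z(14)/((-8 + 4)**2) + P(z)/17 = 2/(9*((-8 + 4)**2)) - 3/17 = 2/(9*((-4)**2)) - 3*1/17 = (2/9)/16 - 3/17 = (2/9)*(1/16) - 3/17 = 1/72 - 3/17 = -199/1224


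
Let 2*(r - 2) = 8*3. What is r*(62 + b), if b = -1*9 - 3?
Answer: 700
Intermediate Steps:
r = 14 (r = 2 + (8*3)/2 = 2 + (½)*24 = 2 + 12 = 14)
b = -12 (b = -9 - 3 = -12)
r*(62 + b) = 14*(62 - 12) = 14*50 = 700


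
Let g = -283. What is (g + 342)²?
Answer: 3481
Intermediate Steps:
(g + 342)² = (-283 + 342)² = 59² = 3481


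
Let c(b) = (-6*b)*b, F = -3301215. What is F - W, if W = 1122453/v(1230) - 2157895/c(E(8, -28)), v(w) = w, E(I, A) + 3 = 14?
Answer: -245949006869/74415 ≈ -3.3051e+6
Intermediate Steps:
E(I, A) = 11 (E(I, A) = -3 + 14 = 11)
c(b) = -6*b²
W = 289092644/74415 (W = 1122453/1230 - 2157895/((-6*11²)) = 1122453*(1/1230) - 2157895/((-6*121)) = 374151/410 - 2157895/(-726) = 374151/410 - 2157895*(-1/726) = 374151/410 + 2157895/726 = 289092644/74415 ≈ 3884.9)
F - W = -3301215 - 1*289092644/74415 = -3301215 - 289092644/74415 = -245949006869/74415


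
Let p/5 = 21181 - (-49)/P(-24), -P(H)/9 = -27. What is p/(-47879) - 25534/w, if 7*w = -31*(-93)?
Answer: -717913021622/11180847717 ≈ -64.209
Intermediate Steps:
P(H) = 243 (P(H) = -9*(-27) = 243)
w = 2883/7 (w = (-31*(-93))/7 = (1/7)*2883 = 2883/7 ≈ 411.86)
p = 25735160/243 (p = 5*(21181 - (-49)/243) = 5*(21181 - 1*(-49/243)) = 5*(21181 + 49/243) = 5*(5147032/243) = 25735160/243 ≈ 1.0591e+5)
p/(-47879) - 25534/w = (25735160/243)/(-47879) - 25534/2883/7 = (25735160/243)*(-1/47879) - 25534*7/2883 = -25735160/11634597 - 178738/2883 = -717913021622/11180847717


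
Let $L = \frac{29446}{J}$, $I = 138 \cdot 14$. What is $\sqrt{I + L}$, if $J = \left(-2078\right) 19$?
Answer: $\frac{\sqrt{752623433749}}{19741} \approx 43.946$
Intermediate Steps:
$J = -39482$
$I = 1932$
$L = - \frac{14723}{19741}$ ($L = \frac{29446}{-39482} = 29446 \left(- \frac{1}{39482}\right) = - \frac{14723}{19741} \approx -0.74581$)
$\sqrt{I + L} = \sqrt{1932 - \frac{14723}{19741}} = \sqrt{\frac{38124889}{19741}} = \frac{\sqrt{752623433749}}{19741}$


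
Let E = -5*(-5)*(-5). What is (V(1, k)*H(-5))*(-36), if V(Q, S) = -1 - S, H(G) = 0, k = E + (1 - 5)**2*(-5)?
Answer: 0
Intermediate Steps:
E = -125 (E = 25*(-5) = -125)
k = -205 (k = -125 + (1 - 5)**2*(-5) = -125 + (-4)**2*(-5) = -125 + 16*(-5) = -125 - 80 = -205)
(V(1, k)*H(-5))*(-36) = ((-1 - 1*(-205))*0)*(-36) = ((-1 + 205)*0)*(-36) = (204*0)*(-36) = 0*(-36) = 0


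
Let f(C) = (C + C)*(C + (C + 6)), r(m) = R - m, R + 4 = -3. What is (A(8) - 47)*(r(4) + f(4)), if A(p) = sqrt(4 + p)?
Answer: -4747 + 202*sqrt(3) ≈ -4397.1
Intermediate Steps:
R = -7 (R = -4 - 3 = -7)
r(m) = -7 - m
f(C) = 2*C*(6 + 2*C) (f(C) = (2*C)*(C + (6 + C)) = (2*C)*(6 + 2*C) = 2*C*(6 + 2*C))
(A(8) - 47)*(r(4) + f(4)) = (sqrt(4 + 8) - 47)*((-7 - 1*4) + 4*4*(3 + 4)) = (sqrt(12) - 47)*((-7 - 4) + 4*4*7) = (2*sqrt(3) - 47)*(-11 + 112) = (-47 + 2*sqrt(3))*101 = -4747 + 202*sqrt(3)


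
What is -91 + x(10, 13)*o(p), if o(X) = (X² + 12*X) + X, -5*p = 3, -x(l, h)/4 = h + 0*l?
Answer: 7397/25 ≈ 295.88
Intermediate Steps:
x(l, h) = -4*h (x(l, h) = -4*(h + 0*l) = -4*(h + 0) = -4*h)
p = -⅗ (p = -⅕*3 = -⅗ ≈ -0.60000)
o(X) = X² + 13*X
-91 + x(10, 13)*o(p) = -91 + (-4*13)*(-3*(13 - ⅗)/5) = -91 - (-156)*62/(5*5) = -91 - 52*(-186/25) = -91 + 9672/25 = 7397/25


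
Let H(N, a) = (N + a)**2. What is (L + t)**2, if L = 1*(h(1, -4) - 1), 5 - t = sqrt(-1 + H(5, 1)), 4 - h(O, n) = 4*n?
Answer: (24 - sqrt(35))**2 ≈ 327.03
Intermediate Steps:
h(O, n) = 4 - 4*n
t = 5 - sqrt(35) (t = 5 - sqrt(-1 + (5 + 1)**2) = 5 - sqrt(-1 + 6**2) = 5 - sqrt(-1 + 36) = 5 - sqrt(35) ≈ -0.91608)
L = 19 (L = 1*((4 - 4*(-4)) - 1) = 1*((4 + 16) - 1) = 1*(20 - 1) = 1*19 = 19)
(L + t)**2 = (19 + (5 - sqrt(35)))**2 = (24 - sqrt(35))**2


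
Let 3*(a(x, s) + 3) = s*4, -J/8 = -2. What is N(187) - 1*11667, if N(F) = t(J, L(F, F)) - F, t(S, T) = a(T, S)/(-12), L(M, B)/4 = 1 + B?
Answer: -426799/36 ≈ -11856.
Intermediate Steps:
L(M, B) = 4 + 4*B (L(M, B) = 4*(1 + B) = 4 + 4*B)
J = 16 (J = -8*(-2) = 16)
a(x, s) = -3 + 4*s/3 (a(x, s) = -3 + (s*4)/3 = -3 + (4*s)/3 = -3 + 4*s/3)
t(S, T) = ¼ - S/9 (t(S, T) = (-3 + 4*S/3)/(-12) = (-3 + 4*S/3)*(-1/12) = ¼ - S/9)
N(F) = -55/36 - F (N(F) = (¼ - ⅑*16) - F = (¼ - 16/9) - F = -55/36 - F)
N(187) - 1*11667 = (-55/36 - 1*187) - 1*11667 = (-55/36 - 187) - 11667 = -6787/36 - 11667 = -426799/36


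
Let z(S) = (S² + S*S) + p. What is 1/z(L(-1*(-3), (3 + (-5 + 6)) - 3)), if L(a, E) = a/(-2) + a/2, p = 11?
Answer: 1/11 ≈ 0.090909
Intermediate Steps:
L(a, E) = 0 (L(a, E) = a*(-½) + a*(½) = -a/2 + a/2 = 0)
z(S) = 11 + 2*S² (z(S) = (S² + S*S) + 11 = (S² + S²) + 11 = 2*S² + 11 = 11 + 2*S²)
1/z(L(-1*(-3), (3 + (-5 + 6)) - 3)) = 1/(11 + 2*0²) = 1/(11 + 2*0) = 1/(11 + 0) = 1/11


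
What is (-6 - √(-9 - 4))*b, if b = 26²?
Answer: -4056 - 676*I*√13 ≈ -4056.0 - 2437.4*I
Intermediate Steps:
b = 676
(-6 - √(-9 - 4))*b = (-6 - √(-9 - 4))*676 = (-6 - √(-13))*676 = (-6 - I*√13)*676 = -4056 - 676*I*√13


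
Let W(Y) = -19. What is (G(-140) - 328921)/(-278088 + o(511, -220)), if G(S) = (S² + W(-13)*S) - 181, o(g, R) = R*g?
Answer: 153421/195254 ≈ 0.78575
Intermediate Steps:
G(S) = -181 + S² - 19*S (G(S) = (S² - 19*S) - 181 = -181 + S² - 19*S)
(G(-140) - 328921)/(-278088 + o(511, -220)) = ((-181 + (-140)² - 19*(-140)) - 328921)/(-278088 - 220*511) = ((-181 + 19600 + 2660) - 328921)/(-278088 - 112420) = (22079 - 328921)/(-390508) = -306842*(-1/390508) = 153421/195254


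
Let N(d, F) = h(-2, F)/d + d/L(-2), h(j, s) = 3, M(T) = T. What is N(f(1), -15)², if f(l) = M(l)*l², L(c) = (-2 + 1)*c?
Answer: 49/4 ≈ 12.250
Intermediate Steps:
L(c) = -c
f(l) = l³ (f(l) = l*l² = l³)
N(d, F) = d/2 + 3/d (N(d, F) = 3/d + d/((-1*(-2))) = 3/d + d/2 = d/2 + 3/d)
N(f(1), -15)² = ((½)*1³ + 3/(1³))² = ((½)*1 + 3/1)² = (½ + 3*1)² = (½ + 3)² = (7/2)² = 49/4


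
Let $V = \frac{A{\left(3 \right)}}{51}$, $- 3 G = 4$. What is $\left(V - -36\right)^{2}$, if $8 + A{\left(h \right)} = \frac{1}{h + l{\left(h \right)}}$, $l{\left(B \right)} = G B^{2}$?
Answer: $\frac{270635401}{210681} \approx 1284.6$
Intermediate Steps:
$G = - \frac{4}{3}$ ($G = \left(- \frac{1}{3}\right) 4 = - \frac{4}{3} \approx -1.3333$)
$l{\left(B \right)} = - \frac{4 B^{2}}{3}$
$A{\left(h \right)} = -8 + \frac{1}{h - \frac{4 h^{2}}{3}}$
$V = - \frac{73}{459}$ ($V = \frac{\frac{1}{3} \frac{1}{-3 + 4 \cdot 3} \left(-3 - 32 \cdot 3^{2} + 24 \cdot 3\right)}{51} = \frac{-3 - 288 + 72}{3 \left(-3 + 12\right)} \frac{1}{51} = \frac{-3 - 288 + 72}{3 \cdot 9} \cdot \frac{1}{51} = \frac{1}{3} \cdot \frac{1}{9} \left(-219\right) \frac{1}{51} = \left(- \frac{73}{9}\right) \frac{1}{51} = - \frac{73}{459} \approx -0.15904$)
$\left(V - -36\right)^{2} = \left(- \frac{73}{459} - -36\right)^{2} = \left(- \frac{73}{459} + 36\right)^{2} = \left(\frac{16451}{459}\right)^{2} = \frac{270635401}{210681}$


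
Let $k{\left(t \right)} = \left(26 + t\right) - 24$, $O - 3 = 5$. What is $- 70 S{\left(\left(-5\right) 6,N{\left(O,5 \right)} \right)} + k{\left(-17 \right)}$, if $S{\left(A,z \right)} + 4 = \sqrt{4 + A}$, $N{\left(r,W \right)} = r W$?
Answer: $265 - 70 i \sqrt{26} \approx 265.0 - 356.93 i$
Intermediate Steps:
$O = 8$ ($O = 3 + 5 = 8$)
$N{\left(r,W \right)} = W r$
$S{\left(A,z \right)} = -4 + \sqrt{4 + A}$
$k{\left(t \right)} = 2 + t$
$- 70 S{\left(\left(-5\right) 6,N{\left(O,5 \right)} \right)} + k{\left(-17 \right)} = - 70 \left(-4 + \sqrt{4 - 30}\right) + \left(2 - 17\right) = - 70 \left(-4 + \sqrt{4 - 30}\right) - 15 = - 70 \left(-4 + \sqrt{-26}\right) - 15 = - 70 \left(-4 + i \sqrt{26}\right) - 15 = \left(280 - 70 i \sqrt{26}\right) - 15 = 265 - 70 i \sqrt{26}$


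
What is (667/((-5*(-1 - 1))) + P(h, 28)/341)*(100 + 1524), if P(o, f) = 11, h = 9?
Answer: 16797844/155 ≈ 1.0837e+5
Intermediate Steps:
(667/((-5*(-1 - 1))) + P(h, 28)/341)*(100 + 1524) = (667/((-5*(-1 - 1))) + 11/341)*(100 + 1524) = (667/((-5*(-2))) + 11*(1/341))*1624 = (667/10 + 1/31)*1624 = (20687/310)*1624 = 16797844/155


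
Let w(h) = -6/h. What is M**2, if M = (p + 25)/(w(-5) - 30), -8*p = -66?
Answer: 442225/331776 ≈ 1.3329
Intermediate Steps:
p = 33/4 (p = -1/8*(-66) = 33/4 ≈ 8.2500)
M = -665/576 (M = (33/4 + 25)/(-6/(-5) - 30) = 133/(4*(-6*(-1/5) - 30)) = 133/(4*(6/5 - 30)) = 133/(4*(-144/5)) = (133/4)*(-5/144) = -665/576 ≈ -1.1545)
M**2 = (-665/576)**2 = 442225/331776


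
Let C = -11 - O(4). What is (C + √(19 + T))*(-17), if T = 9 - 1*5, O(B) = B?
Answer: 255 - 17*√23 ≈ 173.47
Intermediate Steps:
T = 4 (T = 9 - 5 = 4)
C = -15 (C = -11 - 1*4 = -11 - 4 = -15)
(C + √(19 + T))*(-17) = (-15 + √(19 + 4))*(-17) = (-15 + √23)*(-17) = 255 - 17*√23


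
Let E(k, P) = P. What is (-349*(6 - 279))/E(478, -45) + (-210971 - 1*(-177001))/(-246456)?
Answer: -1304447759/616140 ≈ -2117.1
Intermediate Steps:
(-349*(6 - 279))/E(478, -45) + (-210971 - 1*(-177001))/(-246456) = -349*(6 - 279)/(-45) + (-210971 - 1*(-177001))/(-246456) = -349*(-273)*(-1/45) + (-210971 + 177001)*(-1/246456) = 95277*(-1/45) - 33970*(-1/246456) = -31759/15 + 16985/123228 = -1304447759/616140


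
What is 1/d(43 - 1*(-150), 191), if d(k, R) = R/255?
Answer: 255/191 ≈ 1.3351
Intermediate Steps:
d(k, R) = R/255 (d(k, R) = R*(1/255) = R/255)
1/d(43 - 1*(-150), 191) = 1/((1/255)*191) = 1/(191/255) = 255/191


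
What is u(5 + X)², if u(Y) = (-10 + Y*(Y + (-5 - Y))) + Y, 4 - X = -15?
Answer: 11236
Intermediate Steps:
X = 19 (X = 4 - 1*(-15) = 4 + 15 = 19)
u(Y) = -10 - 4*Y (u(Y) = (-10 + Y*(-5)) + Y = (-10 - 5*Y) + Y = -10 - 4*Y)
u(5 + X)² = (-10 - 4*(5 + 19))² = (-10 - 4*24)² = (-10 - 96)² = (-106)² = 11236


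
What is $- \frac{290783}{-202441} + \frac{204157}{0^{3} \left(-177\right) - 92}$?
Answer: $- \frac{41302995201}{18624572} \approx -2217.7$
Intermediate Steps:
$- \frac{290783}{-202441} + \frac{204157}{0^{3} \left(-177\right) - 92} = \left(-290783\right) \left(- \frac{1}{202441}\right) + \frac{204157}{0 \left(-177\right) - 92} = \frac{290783}{202441} + \frac{204157}{0 - 92} = \frac{290783}{202441} + \frac{204157}{-92} = \frac{290783}{202441} + 204157 \left(- \frac{1}{92}\right) = \frac{290783}{202441} - \frac{204157}{92} = - \frac{41302995201}{18624572}$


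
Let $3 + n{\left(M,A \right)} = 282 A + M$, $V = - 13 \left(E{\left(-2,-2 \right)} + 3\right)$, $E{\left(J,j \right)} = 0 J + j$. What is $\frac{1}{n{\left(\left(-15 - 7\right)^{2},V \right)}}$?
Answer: $- \frac{1}{3185} \approx -0.00031397$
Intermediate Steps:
$E{\left(J,j \right)} = j$ ($E{\left(J,j \right)} = 0 + j = j$)
$V = -13$ ($V = - 13 \left(-2 + 3\right) = \left(-13\right) 1 = -13$)
$n{\left(M,A \right)} = -3 + M + 282 A$ ($n{\left(M,A \right)} = -3 + \left(282 A + M\right) = -3 + \left(M + 282 A\right) = -3 + M + 282 A$)
$\frac{1}{n{\left(\left(-15 - 7\right)^{2},V \right)}} = \frac{1}{-3 + \left(-15 - 7\right)^{2} + 282 \left(-13\right)} = \frac{1}{-3 + \left(-22\right)^{2} - 3666} = \frac{1}{-3 + 484 - 3666} = \frac{1}{-3185} = - \frac{1}{3185}$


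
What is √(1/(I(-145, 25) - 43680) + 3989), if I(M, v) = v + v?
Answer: √7593368210470/43630 ≈ 63.159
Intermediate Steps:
I(M, v) = 2*v
√(1/(I(-145, 25) - 43680) + 3989) = √(1/(2*25 - 43680) + 3989) = √(1/(50 - 43680) + 3989) = √(1/(-43630) + 3989) = √(-1/43630 + 3989) = √(174040069/43630) = √7593368210470/43630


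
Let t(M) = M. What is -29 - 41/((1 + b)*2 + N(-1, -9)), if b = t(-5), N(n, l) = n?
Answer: -220/9 ≈ -24.444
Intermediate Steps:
b = -5
-29 - 41/((1 + b)*2 + N(-1, -9)) = -29 - 41/((1 - 5)*2 - 1) = -29 - 41/(-4*2 - 1) = -29 - 41/(-8 - 1) = -29 - 41/(-9) = -29 - 41*(-⅑) = -29 + 41/9 = -220/9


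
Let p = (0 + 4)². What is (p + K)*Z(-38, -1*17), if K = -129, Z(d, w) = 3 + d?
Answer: 3955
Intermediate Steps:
p = 16 (p = 4² = 16)
(p + K)*Z(-38, -1*17) = (16 - 129)*(3 - 38) = -113*(-35) = 3955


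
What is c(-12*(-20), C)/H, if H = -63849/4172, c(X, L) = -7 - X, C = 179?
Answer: 1030484/63849 ≈ 16.139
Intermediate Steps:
H = -63849/4172 (H = -63849*1/4172 = -63849/4172 ≈ -15.304)
c(-12*(-20), C)/H = (-7 - (-12)*(-20))/(-63849/4172) = (-7 - 1*240)*(-4172/63849) = (-7 - 240)*(-4172/63849) = -247*(-4172/63849) = 1030484/63849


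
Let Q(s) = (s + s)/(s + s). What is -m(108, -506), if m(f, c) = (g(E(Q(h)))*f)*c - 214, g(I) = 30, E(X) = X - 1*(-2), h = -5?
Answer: 1639654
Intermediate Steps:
Q(s) = 1 (Q(s) = (2*s)/((2*s)) = (2*s)*(1/(2*s)) = 1)
E(X) = 2 + X (E(X) = X + 2 = 2 + X)
m(f, c) = -214 + 30*c*f (m(f, c) = (30*f)*c - 214 = 30*c*f - 214 = -214 + 30*c*f)
-m(108, -506) = -(-214 + 30*(-506)*108) = -(-214 - 1639440) = -1*(-1639654) = 1639654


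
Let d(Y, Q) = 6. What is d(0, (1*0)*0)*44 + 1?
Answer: 265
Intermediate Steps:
d(0, (1*0)*0)*44 + 1 = 6*44 + 1 = 264 + 1 = 265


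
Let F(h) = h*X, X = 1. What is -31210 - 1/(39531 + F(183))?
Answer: -1239473941/39714 ≈ -31210.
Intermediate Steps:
F(h) = h (F(h) = h*1 = h)
-31210 - 1/(39531 + F(183)) = -31210 - 1/(39531 + 183) = -31210 - 1/39714 = -1239473941/39714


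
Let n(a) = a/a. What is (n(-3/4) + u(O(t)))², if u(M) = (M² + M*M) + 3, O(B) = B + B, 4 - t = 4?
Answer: 16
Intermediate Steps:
t = 0 (t = 4 - 1*4 = 4 - 4 = 0)
O(B) = 2*B
u(M) = 3 + 2*M² (u(M) = (M² + M²) + 3 = 2*M² + 3 = 3 + 2*M²)
n(a) = 1
(n(-3/4) + u(O(t)))² = (1 + (3 + 2*(2*0)²))² = (1 + (3 + 2*0²))² = (1 + (3 + 2*0))² = (1 + (3 + 0))² = (1 + 3)² = 4² = 16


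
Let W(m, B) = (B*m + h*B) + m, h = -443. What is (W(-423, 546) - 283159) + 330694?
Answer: -425724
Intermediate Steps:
W(m, B) = m - 443*B + B*m (W(m, B) = (B*m - 443*B) + m = (-443*B + B*m) + m = m - 443*B + B*m)
(W(-423, 546) - 283159) + 330694 = ((-423 - 443*546 + 546*(-423)) - 283159) + 330694 = ((-423 - 241878 - 230958) - 283159) + 330694 = (-473259 - 283159) + 330694 = -756418 + 330694 = -425724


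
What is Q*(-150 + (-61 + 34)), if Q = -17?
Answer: 3009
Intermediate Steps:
Q*(-150 + (-61 + 34)) = -17*(-150 + (-61 + 34)) = -17*(-150 - 27) = -17*(-177) = 3009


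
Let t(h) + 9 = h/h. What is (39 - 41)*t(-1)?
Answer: 16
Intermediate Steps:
t(h) = -8 (t(h) = -9 + h/h = -9 + 1 = -8)
(39 - 41)*t(-1) = (39 - 41)*(-8) = -2*(-8) = 16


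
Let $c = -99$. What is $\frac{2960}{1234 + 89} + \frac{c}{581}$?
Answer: $\frac{226969}{109809} \approx 2.0669$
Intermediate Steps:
$\frac{2960}{1234 + 89} + \frac{c}{581} = \frac{2960}{1234 + 89} - \frac{99}{581} = \frac{2960}{1323} - \frac{99}{581} = \frac{226969}{109809}$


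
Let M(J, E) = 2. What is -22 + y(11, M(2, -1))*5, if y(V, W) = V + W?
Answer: 43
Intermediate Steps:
-22 + y(11, M(2, -1))*5 = -22 + (11 + 2)*5 = -22 + 13*5 = -22 + 65 = 43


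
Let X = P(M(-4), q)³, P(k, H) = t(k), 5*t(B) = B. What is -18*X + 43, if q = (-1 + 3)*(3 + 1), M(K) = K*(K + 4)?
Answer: 43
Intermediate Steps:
M(K) = K*(4 + K)
q = 8 (q = 2*4 = 8)
t(B) = B/5
P(k, H) = k/5
X = 0 (X = ((-4*(4 - 4))/5)³ = ((-4*0)/5)³ = ((⅕)*0)³ = 0³ = 0)
-18*X + 43 = -18*0 + 43 = 0 + 43 = 43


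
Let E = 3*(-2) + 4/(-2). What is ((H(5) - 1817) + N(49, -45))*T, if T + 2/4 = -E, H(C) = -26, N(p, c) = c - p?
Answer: -29055/2 ≈ -14528.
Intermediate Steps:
E = -8 (E = -6 + 4*(-½) = -6 - 2 = -8)
T = 15/2 (T = -½ - 1*(-8) = -½ + 8 = 15/2 ≈ 7.5000)
((H(5) - 1817) + N(49, -45))*T = ((-26 - 1817) + (-45 - 1*49))*(15/2) = (-1843 + (-45 - 49))*(15/2) = (-1843 - 94)*(15/2) = -1937*15/2 = -29055/2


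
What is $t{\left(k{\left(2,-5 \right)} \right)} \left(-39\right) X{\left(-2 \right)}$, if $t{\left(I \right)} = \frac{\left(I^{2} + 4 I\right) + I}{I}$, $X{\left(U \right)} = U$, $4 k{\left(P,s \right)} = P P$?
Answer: $468$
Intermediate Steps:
$k{\left(P,s \right)} = \frac{P^{2}}{4}$ ($k{\left(P,s \right)} = \frac{P P}{4} = \frac{P^{2}}{4}$)
$t{\left(I \right)} = \frac{I^{2} + 5 I}{I}$
$t{\left(k{\left(2,-5 \right)} \right)} \left(-39\right) X{\left(-2 \right)} = \left(5 + \frac{2^{2}}{4}\right) \left(-39\right) \left(-2\right) = \left(5 + \frac{1}{4} \cdot 4\right) \left(-39\right) \left(-2\right) = \left(5 + 1\right) \left(-39\right) \left(-2\right) = 6 \left(-39\right) \left(-2\right) = \left(-234\right) \left(-2\right) = 468$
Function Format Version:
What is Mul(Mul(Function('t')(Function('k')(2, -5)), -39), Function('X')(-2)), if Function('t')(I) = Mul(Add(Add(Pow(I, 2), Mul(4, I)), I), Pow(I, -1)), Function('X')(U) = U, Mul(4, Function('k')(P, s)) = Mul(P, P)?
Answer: 468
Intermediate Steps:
Function('k')(P, s) = Mul(Rational(1, 4), Pow(P, 2)) (Function('k')(P, s) = Mul(Rational(1, 4), Mul(P, P)) = Mul(Rational(1, 4), Pow(P, 2)))
Function('t')(I) = Mul(Pow(I, -1), Add(Pow(I, 2), Mul(5, I))) (Function('t')(I) = Mul(Add(Pow(I, 2), Mul(5, I)), Pow(I, -1)) = Mul(Pow(I, -1), Add(Pow(I, 2), Mul(5, I))))
Mul(Mul(Function('t')(Function('k')(2, -5)), -39), Function('X')(-2)) = Mul(Mul(Add(5, Mul(Rational(1, 4), Pow(2, 2))), -39), -2) = Mul(Mul(Add(5, Mul(Rational(1, 4), 4)), -39), -2) = Mul(Mul(Add(5, 1), -39), -2) = Mul(Mul(6, -39), -2) = Mul(-234, -2) = 468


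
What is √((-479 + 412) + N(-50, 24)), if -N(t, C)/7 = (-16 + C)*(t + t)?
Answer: √5533 ≈ 74.384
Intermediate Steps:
N(t, C) = -14*t*(-16 + C) (N(t, C) = -7*(-16 + C)*(t + t) = -7*(-16 + C)*2*t = -14*t*(-16 + C))
√((-479 + 412) + N(-50, 24)) = √((-479 + 412) + 14*(-50)*(16 - 1*24)) = √(-67 + 14*(-50)*(16 - 24)) = √(-67 + 14*(-50)*(-8)) = √(-67 + 5600) = √5533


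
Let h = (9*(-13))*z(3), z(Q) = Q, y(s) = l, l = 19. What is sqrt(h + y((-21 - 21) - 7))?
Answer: 2*I*sqrt(83) ≈ 18.221*I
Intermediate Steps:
y(s) = 19
h = -351 (h = (9*(-13))*3 = -117*3 = -351)
sqrt(h + y((-21 - 21) - 7)) = sqrt(-351 + 19) = sqrt(-332) = 2*I*sqrt(83)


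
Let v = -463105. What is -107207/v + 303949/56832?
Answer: 146853089869/26319183360 ≈ 5.5797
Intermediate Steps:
-107207/v + 303949/56832 = -107207/(-463105) + 303949/56832 = -107207*(-1/463105) + 303949*(1/56832) = 107207/463105 + 303949/56832 = 146853089869/26319183360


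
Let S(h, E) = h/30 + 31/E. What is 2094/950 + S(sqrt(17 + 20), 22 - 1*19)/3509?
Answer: 11036494/5000325 + sqrt(37)/105270 ≈ 2.2072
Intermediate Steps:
S(h, E) = 31/E + h/30 (S(h, E) = h*(1/30) + 31/E = h/30 + 31/E = 31/E + h/30)
2094/950 + S(sqrt(17 + 20), 22 - 1*19)/3509 = 2094/950 + (31/(22 - 1*19) + sqrt(17 + 20)/30)/3509 = 2094*(1/950) + (31/(22 - 19) + sqrt(37)/30)*(1/3509) = 1047/475 + (31/3 + sqrt(37)/30)*(1/3509) = 1047/475 + (31/10527 + sqrt(37)/105270) = 11036494/5000325 + sqrt(37)/105270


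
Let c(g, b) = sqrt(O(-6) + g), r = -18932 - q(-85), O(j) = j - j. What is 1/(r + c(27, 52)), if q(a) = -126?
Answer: -18806/353665609 - 3*sqrt(3)/353665609 ≈ -5.3189e-5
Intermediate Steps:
O(j) = 0
r = -18806 (r = -18932 - 1*(-126) = -18932 + 126 = -18806)
c(g, b) = sqrt(g) (c(g, b) = sqrt(0 + g) = sqrt(g))
1/(r + c(27, 52)) = 1/(-18806 + sqrt(27)) = 1/(-18806 + 3*sqrt(3))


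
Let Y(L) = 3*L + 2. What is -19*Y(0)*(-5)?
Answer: 190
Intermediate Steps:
Y(L) = 2 + 3*L
-19*Y(0)*(-5) = -19*(2 + 3*0)*(-5) = -19*(2 + 0)*(-5) = -19*2*(-5) = -38*(-5) = 190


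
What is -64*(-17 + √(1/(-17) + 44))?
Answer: 1088 - 192*√1411/17 ≈ 663.76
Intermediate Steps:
-64*(-17 + √(1/(-17) + 44)) = -64*(-17 + √(-1/17 + 44)) = -64*(-17 + √(747/17)) = -64*(-17 + 3*√1411/17) = 1088 - 192*√1411/17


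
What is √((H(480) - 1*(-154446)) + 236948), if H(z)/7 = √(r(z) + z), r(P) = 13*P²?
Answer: √(391394 + 2212*√30) ≈ 635.22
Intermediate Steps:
H(z) = 7*√(z + 13*z²) (H(z) = 7*√(13*z² + z) = 7*√(z + 13*z²))
√((H(480) - 1*(-154446)) + 236948) = √((7*√(480*(1 + 13*480)) - 1*(-154446)) + 236948) = √((7*√(480*(1 + 6240)) + 154446) + 236948) = √((7*√(480*6241) + 154446) + 236948) = √((7*√2995680 + 154446) + 236948) = √((7*(316*√30) + 154446) + 236948) = √((2212*√30 + 154446) + 236948) = √((154446 + 2212*√30) + 236948) = √(391394 + 2212*√30)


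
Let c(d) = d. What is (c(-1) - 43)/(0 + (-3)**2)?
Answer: -44/9 ≈ -4.8889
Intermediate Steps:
(c(-1) - 43)/(0 + (-3)**2) = (-1 - 43)/(0 + (-3)**2) = -44/(0 + 9) = -44/9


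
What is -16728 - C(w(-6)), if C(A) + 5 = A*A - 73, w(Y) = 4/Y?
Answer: -149854/9 ≈ -16650.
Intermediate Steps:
C(A) = -78 + A**2 (C(A) = -5 + (A*A - 73) = -5 + (A**2 - 73) = -5 + (-73 + A**2) = -78 + A**2)
-16728 - C(w(-6)) = -16728 - (-78 + (4/(-6))**2) = -16728 - (-78 + (4*(-1/6))**2) = -16728 - (-78 + (-2/3)**2) = -16728 - (-78 + 4/9) = -16728 - 1*(-698/9) = -16728 + 698/9 = -149854/9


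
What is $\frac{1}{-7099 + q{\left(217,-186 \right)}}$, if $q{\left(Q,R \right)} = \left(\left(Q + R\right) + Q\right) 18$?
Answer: $- \frac{1}{2635} \approx -0.00037951$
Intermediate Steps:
$q{\left(Q,R \right)} = 18 R + 36 Q$ ($q{\left(Q,R \right)} = \left(R + 2 Q\right) 18 = 18 R + 36 Q$)
$\frac{1}{-7099 + q{\left(217,-186 \right)}} = \frac{1}{-7099 + \left(18 \left(-186\right) + 36 \cdot 217\right)} = \frac{1}{-7099 + \left(-3348 + 7812\right)} = \frac{1}{-7099 + 4464} = \frac{1}{-2635} = - \frac{1}{2635}$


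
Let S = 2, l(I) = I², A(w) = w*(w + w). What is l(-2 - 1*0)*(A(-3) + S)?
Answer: 80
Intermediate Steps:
A(w) = 2*w² (A(w) = w*(2*w) = 2*w²)
l(-2 - 1*0)*(A(-3) + S) = (-2 - 1*0)²*(2*(-3)² + 2) = (-2 + 0)²*(2*9 + 2) = (-2)²*(18 + 2) = 4*20 = 80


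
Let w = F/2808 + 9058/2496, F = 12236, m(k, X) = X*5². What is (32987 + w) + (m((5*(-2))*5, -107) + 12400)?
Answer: 479830889/11232 ≈ 42720.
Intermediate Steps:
m(k, X) = 25*X (m(k, X) = X*25 = 25*X)
w = 89705/11232 (w = 12236/2808 + 9058/2496 = 12236*(1/2808) + 9058*(1/2496) = 3059/702 + 4529/1248 = 89705/11232 ≈ 7.9866)
(32987 + w) + (m((5*(-2))*5, -107) + 12400) = (32987 + 89705/11232) + (25*(-107) + 12400) = 370599689/11232 + (-2675 + 12400) = 370599689/11232 + 9725 = 479830889/11232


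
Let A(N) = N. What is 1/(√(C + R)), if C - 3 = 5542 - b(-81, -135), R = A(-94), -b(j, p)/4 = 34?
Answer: √5587/5587 ≈ 0.013379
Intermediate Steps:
b(j, p) = -136 (b(j, p) = -4*34 = -136)
R = -94
C = 5681 (C = 3 + (5542 - 1*(-136)) = 3 + (5542 + 136) = 3 + 5678 = 5681)
1/(√(C + R)) = 1/(√(5681 - 94)) = 1/(√5587) = √5587/5587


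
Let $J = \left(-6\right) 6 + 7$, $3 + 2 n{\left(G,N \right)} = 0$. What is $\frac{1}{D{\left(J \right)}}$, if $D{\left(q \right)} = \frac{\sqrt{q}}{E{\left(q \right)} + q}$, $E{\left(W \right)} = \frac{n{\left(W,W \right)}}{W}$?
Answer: $\frac{1679 i \sqrt{29}}{1682} \approx 5.3756 i$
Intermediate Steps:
$n{\left(G,N \right)} = - \frac{3}{2}$ ($n{\left(G,N \right)} = - \frac{3}{2} + \frac{1}{2} \cdot 0 = - \frac{3}{2} + 0 = - \frac{3}{2}$)
$E{\left(W \right)} = - \frac{3}{2 W}$
$J = -29$ ($J = -36 + 7 = -29$)
$D{\left(q \right)} = \frac{\sqrt{q}}{q - \frac{3}{2 q}}$ ($D{\left(q \right)} = \frac{\sqrt{q}}{- \frac{3}{2 q} + q} = \frac{\sqrt{q}}{q - \frac{3}{2 q}}$)
$\frac{1}{D{\left(J \right)}} = \frac{1}{2 \left(-29\right)^{\frac{3}{2}} \frac{1}{-3 + 2 \left(-29\right)^{2}}} = \frac{1}{2 \left(- 29 i \sqrt{29}\right) \frac{1}{-3 + 2 \cdot 841}} = \frac{1}{2 \left(- 29 i \sqrt{29}\right) \frac{1}{-3 + 1682}} = \frac{1}{2 \left(- 29 i \sqrt{29}\right) \frac{1}{1679}} = \frac{1}{\left(- \frac{58}{1679}\right) i \sqrt{29}} = \frac{1679 i \sqrt{29}}{1682}$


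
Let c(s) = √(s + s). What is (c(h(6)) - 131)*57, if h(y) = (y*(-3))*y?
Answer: -7467 + 342*I*√6 ≈ -7467.0 + 837.73*I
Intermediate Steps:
h(y) = -3*y² (h(y) = (-3*y)*y = -3*y²)
c(s) = √2*√s (c(s) = √(2*s) = √2*√s)
(c(h(6)) - 131)*57 = (√2*√(-3*6²) - 131)*57 = (√2*√(-3*36) - 131)*57 = (√2*√(-108) - 131)*57 = (√2*(6*I*√3) - 131)*57 = (6*I*√6 - 131)*57 = (-131 + 6*I*√6)*57 = -7467 + 342*I*√6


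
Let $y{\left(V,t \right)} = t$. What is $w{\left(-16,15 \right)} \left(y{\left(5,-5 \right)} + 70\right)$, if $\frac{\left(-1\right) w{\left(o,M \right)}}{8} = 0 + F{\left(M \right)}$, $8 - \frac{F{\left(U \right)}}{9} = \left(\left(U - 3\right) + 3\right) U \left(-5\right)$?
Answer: $-5302440$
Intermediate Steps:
$F{\left(U \right)} = 72 + 45 U^{2}$ ($F{\left(U \right)} = 72 - 9 \left(\left(U - 3\right) + 3\right) U \left(-5\right) = 72 - 9 \left(\left(-3 + U\right) + 3\right) U \left(-5\right) = 72 - 9 U U \left(-5\right) = 72 - 9 U^{2} \left(-5\right) = 72 - 9 \left(- 5 U^{2}\right) = 72 + 45 U^{2}$)
$w{\left(o,M \right)} = -576 - 360 M^{2}$ ($w{\left(o,M \right)} = - 8 \left(0 + \left(72 + 45 M^{2}\right)\right) = - 8 \left(72 + 45 M^{2}\right) = -576 - 360 M^{2}$)
$w{\left(-16,15 \right)} \left(y{\left(5,-5 \right)} + 70\right) = \left(-576 - 360 \cdot 15^{2}\right) \left(-5 + 70\right) = \left(-576 - 81000\right) 65 = \left(-81576\right) 65 = -5302440$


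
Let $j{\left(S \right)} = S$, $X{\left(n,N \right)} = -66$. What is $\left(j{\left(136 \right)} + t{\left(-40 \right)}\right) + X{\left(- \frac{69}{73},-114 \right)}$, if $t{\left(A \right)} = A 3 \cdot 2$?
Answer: $-170$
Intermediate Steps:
$t{\left(A \right)} = 6 A$ ($t{\left(A \right)} = 3 A 2 = 6 A$)
$\left(j{\left(136 \right)} + t{\left(-40 \right)}\right) + X{\left(- \frac{69}{73},-114 \right)} = \left(136 + 6 \left(-40\right)\right) - 66 = \left(136 - 240\right) - 66 = -104 - 66 = -170$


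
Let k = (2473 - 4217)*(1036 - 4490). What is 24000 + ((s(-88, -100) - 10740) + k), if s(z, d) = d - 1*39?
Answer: 6036897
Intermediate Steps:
k = 6023776 (k = -1744*(-3454) = 6023776)
s(z, d) = -39 + d (s(z, d) = d - 39 = -39 + d)
24000 + ((s(-88, -100) - 10740) + k) = 24000 + (((-39 - 100) - 10740) + 6023776) = 24000 + ((-139 - 10740) + 6023776) = 24000 + (-10879 + 6023776) = 24000 + 6012897 = 6036897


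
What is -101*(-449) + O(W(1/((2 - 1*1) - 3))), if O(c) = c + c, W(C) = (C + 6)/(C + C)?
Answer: 45338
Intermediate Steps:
W(C) = (6 + C)/(2*C) (W(C) = (6 + C)/((2*C)) = (6 + C)*(1/(2*C)) = (6 + C)/(2*C))
O(c) = 2*c
-101*(-449) + O(W(1/((2 - 1*1) - 3))) = -101*(-449) + 2*((6 + 1/((2 - 1*1) - 3))/(2*(1/((2 - 1*1) - 3)))) = 45349 + 2*((6 + 1/((2 - 1) - 3))/(2*(1/((2 - 1) - 3)))) = 45349 + 2*((6 + 1/(1 - 3))/(2*(1/(1 - 3)))) = 45349 + 2*((6 + 1/(-2))/(2*(1/(-2)))) = 45349 + 2*((6 - ½)/(2*(-½))) = 45349 + 2*((½)*(-2)*(11/2)) = 45349 + 2*(-11/2) = 45349 - 11 = 45338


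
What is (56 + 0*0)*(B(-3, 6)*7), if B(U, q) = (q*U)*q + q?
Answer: -39984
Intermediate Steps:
B(U, q) = q + U*q**2 (B(U, q) = (U*q)*q + q = U*q**2 + q = q + U*q**2)
(56 + 0*0)*(B(-3, 6)*7) = (56 + 0*0)*((6*(1 - 3*6))*7) = (56 + 0)*((6*(1 - 18))*7) = 56*((6*(-17))*7) = 56*(-102*7) = 56*(-714) = -39984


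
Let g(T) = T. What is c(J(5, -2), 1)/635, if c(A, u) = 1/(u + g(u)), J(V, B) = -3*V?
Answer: 1/1270 ≈ 0.00078740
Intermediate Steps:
c(A, u) = 1/(2*u) (c(A, u) = 1/(u + u) = 1/(2*u))
c(J(5, -2), 1)/635 = ((½)/1)/635 = ((½)*1)*(1/635) = (½)*(1/635) = 1/1270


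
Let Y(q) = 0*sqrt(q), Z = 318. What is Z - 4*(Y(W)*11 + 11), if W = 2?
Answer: 274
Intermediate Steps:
Y(q) = 0
Z - 4*(Y(W)*11 + 11) = 318 - 4*(0*11 + 11) = 318 - 4*(0 + 11) = 318 - 4*11 = 318 - 44 = 274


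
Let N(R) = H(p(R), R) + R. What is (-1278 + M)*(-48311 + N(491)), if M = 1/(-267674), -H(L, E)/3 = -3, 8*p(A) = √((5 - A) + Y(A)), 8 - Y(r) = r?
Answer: 16355539390503/267674 ≈ 6.1102e+7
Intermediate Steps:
Y(r) = 8 - r
p(A) = √(13 - 2*A)/8 (p(A) = √((5 - A) + (8 - A))/8 = √(13 - 2*A)/8)
H(L, E) = 9 (H(L, E) = -3*(-3) = 9)
M = -1/267674 ≈ -3.7359e-6
N(R) = 9 + R
(-1278 + M)*(-48311 + N(491)) = (-1278 - 1/267674)*(-48311 + (9 + 491)) = -342087373*(-48311 + 500)/267674 = -342087373/267674*(-47811) = 16355539390503/267674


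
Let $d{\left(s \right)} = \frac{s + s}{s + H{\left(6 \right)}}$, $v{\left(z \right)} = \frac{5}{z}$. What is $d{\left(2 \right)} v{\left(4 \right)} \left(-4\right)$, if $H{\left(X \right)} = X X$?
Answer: $- \frac{10}{19} \approx -0.52632$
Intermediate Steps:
$H{\left(X \right)} = X^{2}$
$d{\left(s \right)} = \frac{2 s}{36 + s}$ ($d{\left(s \right)} = \frac{s + s}{s + 6^{2}} = \frac{2 s}{s + 36} = \frac{2 s}{36 + s}$)
$d{\left(2 \right)} v{\left(4 \right)} \left(-4\right) = 2 \cdot 2 \frac{1}{36 + 2} \cdot \frac{5}{4} \left(-4\right) = 2 \cdot 2 \cdot \frac{1}{38} \cdot 5 \cdot \frac{1}{4} \left(-4\right) = 2 \cdot 2 \cdot \frac{1}{38} \cdot \frac{5}{4} \left(-4\right) = \frac{2}{19} \left(-5\right) = - \frac{10}{19}$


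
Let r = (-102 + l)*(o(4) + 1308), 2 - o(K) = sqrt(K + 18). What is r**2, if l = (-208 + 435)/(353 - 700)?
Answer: 2177511080344202/120409 - 3324401779420*sqrt(22)/120409 ≈ 1.7955e+10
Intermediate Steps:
l = -227/347 (l = 227/(-347) = 227*(-1/347) = -227/347 ≈ -0.65418)
o(K) = 2 - sqrt(18 + K) (o(K) = 2 - sqrt(K + 18) = 2 - sqrt(18 + K))
r = -46663510/347 + 35621*sqrt(22)/347 (r = (-102 - 227/347)*((2 - sqrt(18 + 4)) + 1308) = -35621*((2 - sqrt(22)) + 1308)/347 = -35621*(1310 - sqrt(22))/347 = -46663510/347 + 35621*sqrt(22)/347 ≈ -1.3400e+5)
r**2 = (-46663510/347 + 35621*sqrt(22)/347)**2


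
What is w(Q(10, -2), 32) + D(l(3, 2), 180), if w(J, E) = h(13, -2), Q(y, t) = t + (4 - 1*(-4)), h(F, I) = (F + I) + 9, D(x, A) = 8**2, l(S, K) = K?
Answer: 84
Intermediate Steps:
D(x, A) = 64
h(F, I) = 9 + F + I
Q(y, t) = 8 + t (Q(y, t) = t + (4 + 4) = t + 8 = 8 + t)
w(J, E) = 20 (w(J, E) = 9 + 13 - 2 = 20)
w(Q(10, -2), 32) + D(l(3, 2), 180) = 20 + 64 = 84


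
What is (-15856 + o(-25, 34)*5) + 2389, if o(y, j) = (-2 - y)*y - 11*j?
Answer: -18212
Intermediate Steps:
o(y, j) = -11*j + y*(-2 - y) (o(y, j) = y*(-2 - y) - 11*j = -11*j + y*(-2 - y))
(-15856 + o(-25, 34)*5) + 2389 = (-15856 + (-1*(-25)² - 11*34 - 2*(-25))*5) + 2389 = (-15856 + (-1*625 - 374 + 50)*5) + 2389 = (-15856 + (-625 - 374 + 50)*5) + 2389 = (-15856 - 949*5) + 2389 = (-15856 - 4745) + 2389 = -20601 + 2389 = -18212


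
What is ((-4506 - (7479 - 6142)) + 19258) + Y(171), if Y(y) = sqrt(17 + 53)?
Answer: 13415 + sqrt(70) ≈ 13423.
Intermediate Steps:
Y(y) = sqrt(70)
((-4506 - (7479 - 6142)) + 19258) + Y(171) = ((-4506 - (7479 - 6142)) + 19258) + sqrt(70) = ((-4506 - 1*1337) + 19258) + sqrt(70) = ((-4506 - 1337) + 19258) + sqrt(70) = (-5843 + 19258) + sqrt(70) = 13415 + sqrt(70)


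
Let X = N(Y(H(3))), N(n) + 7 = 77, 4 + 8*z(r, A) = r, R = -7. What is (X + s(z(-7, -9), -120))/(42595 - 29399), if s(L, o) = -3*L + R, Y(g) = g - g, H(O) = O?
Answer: 537/105568 ≈ 0.0050868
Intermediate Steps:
z(r, A) = -½ + r/8
Y(g) = 0
N(n) = 70 (N(n) = -7 + 77 = 70)
s(L, o) = -7 - 3*L (s(L, o) = -3*L - 7 = -7 - 3*L)
X = 70
(X + s(z(-7, -9), -120))/(42595 - 29399) = (70 + (-7 - 3*(-½ + (⅛)*(-7))))/(42595 - 29399) = (70 + (-7 - 3*(-½ - 7/8)))/13196 = (70 + (-7 - 3*(-11/8)))*(1/13196) = (70 + (-7 + 33/8))*(1/13196) = (70 - 23/8)*(1/13196) = (537/8)*(1/13196) = 537/105568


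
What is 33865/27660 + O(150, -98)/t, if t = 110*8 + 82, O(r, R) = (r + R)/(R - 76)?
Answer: 7265585/5935836 ≈ 1.2240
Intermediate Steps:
O(r, R) = (R + r)/(-76 + R)
t = 962 (t = 880 + 82 = 962)
33865/27660 + O(150, -98)/t = 33865/27660 + ((-98 + 150)/(-76 - 98))/962 = 33865*(1/27660) + (52/(-174))*(1/962) = 6773/5532 - 1/174*52*(1/962) = 6773/5532 - 26/87*1/962 = 6773/5532 - 1/3219 = 7265585/5935836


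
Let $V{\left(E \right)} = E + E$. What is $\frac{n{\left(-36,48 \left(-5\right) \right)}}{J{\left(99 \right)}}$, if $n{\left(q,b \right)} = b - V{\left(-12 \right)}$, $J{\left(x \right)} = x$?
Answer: $- \frac{24}{11} \approx -2.1818$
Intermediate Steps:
$V{\left(E \right)} = 2 E$
$n{\left(q,b \right)} = 24 + b$ ($n{\left(q,b \right)} = b - 2 \left(-12\right) = b - -24 = b + 24 = 24 + b$)
$\frac{n{\left(-36,48 \left(-5\right) \right)}}{J{\left(99 \right)}} = \frac{24 + 48 \left(-5\right)}{99} = \left(24 - 240\right) \frac{1}{99} = \left(-216\right) \frac{1}{99} = - \frac{24}{11}$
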